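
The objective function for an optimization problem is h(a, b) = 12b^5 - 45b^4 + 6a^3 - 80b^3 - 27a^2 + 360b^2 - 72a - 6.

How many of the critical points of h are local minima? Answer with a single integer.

h separates as a function of a plus a function of b, so ∇h=0 decouples.
∂h/∂a = 18(a - 4)(a + 1) = 0 at a ∈ {-1, 4}; ∂h/∂b = 60b(b - 3)(b - 2)(b + 2) = 0 at b ∈ {-2, 0, 2, 3}.
The Hessian is diagonal: diag(h_aa, h_bb). Second derivatives: h_aa(-1)=-90, h_aa(4)=90; h_bb(-2)=-2400, h_bb(0)=720, h_bb(2)=-480, h_bb(3)=900.
Local minima occur where both diagonal entries positive: (4, 0), (4, 3). Count: 2.

2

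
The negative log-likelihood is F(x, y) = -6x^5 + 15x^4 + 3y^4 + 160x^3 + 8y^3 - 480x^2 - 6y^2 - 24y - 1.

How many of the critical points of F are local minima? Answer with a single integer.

F separates as a function of x plus a function of y, so ∇F=0 decouples.
∂F/∂x = -30x(x - 4)(x - 2)(x + 4) = 0 at x ∈ {-4, 0, 2, 4}; ∂F/∂y = 12(y - 1)(y + 1)(y + 2) = 0 at y ∈ {-2, -1, 1}.
The Hessian is diagonal: diag(F_xx, F_yy). Second derivatives: F_xx(-4)=5760, F_xx(0)=-960, F_xx(2)=720, F_xx(4)=-1920; F_yy(-2)=36, F_yy(-1)=-24, F_yy(1)=72.
Local minima occur where both diagonal entries positive: (-4, -2), (-4, 1), (2, -2), (2, 1). Count: 4.

4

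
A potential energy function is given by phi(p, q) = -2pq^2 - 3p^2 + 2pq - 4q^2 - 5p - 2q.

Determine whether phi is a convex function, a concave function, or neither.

neither

The term -2pq^2 is cubic, so the Hessian is not constant.
∂²phi/∂q² = -4p - 8, which takes both signs as p varies (negative for sufficiently large p). A diagonal entry of the Hessian changing sign means the Hessian is neither positive- nor negative-semidefinite on all of R^2.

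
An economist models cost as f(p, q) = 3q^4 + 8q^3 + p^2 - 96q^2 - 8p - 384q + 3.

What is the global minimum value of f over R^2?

f(p,q) separates as A(p) + B(q) + 3, so its minimum is min A + min B + 3.
A'(p) = 2p - 8 vanishes at p ∈ {4}; B'(q) = 12(q - 4)(q + 2)(q + 4) vanishes at q ∈ {-4, -2, 4}.
Local minima of A (where A''>0): A(4)=-16. Local minima of B: B(-4)=256, B(4)=-1792.
So the global minimum of f is A(4) + B(4) + 3 = -16 − 1792 + 3 = -1805, attained at (4, 4).

-1805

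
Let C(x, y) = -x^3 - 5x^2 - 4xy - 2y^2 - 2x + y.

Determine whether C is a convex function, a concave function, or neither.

The term -x^3 is cubic, so the Hessian is not constant.
∂²C/∂x² = -6x - 10, which takes both signs as x varies (negative for sufficiently large x). A diagonal entry of the Hessian changing sign means the Hessian is neither positive- nor negative-semidefinite on all of R^2.

neither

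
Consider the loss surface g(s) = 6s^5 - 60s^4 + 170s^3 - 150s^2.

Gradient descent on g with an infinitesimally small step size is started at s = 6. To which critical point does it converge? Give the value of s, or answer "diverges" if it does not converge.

g'(s) = 30s(s - 5)(s - 2)(s - 1), so g'(6) = 3600.
Gradient descent moves in the -g' direction, i.e. s is decreasing.
The nearest critical point in that direction is s = 5, where g'' = 1800 > 0 (a local minimum). The iterate converges there.

5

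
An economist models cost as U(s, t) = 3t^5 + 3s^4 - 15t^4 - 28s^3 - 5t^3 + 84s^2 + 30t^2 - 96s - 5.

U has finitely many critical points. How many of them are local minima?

U separates as a function of s plus a function of t, so ∇U=0 decouples.
∂U/∂s = 12(s - 4)(s - 2)(s - 1) = 0 at s ∈ {1, 2, 4}; ∂U/∂t = 15t(t - 4)(t - 1)(t + 1) = 0 at t ∈ {-1, 0, 1, 4}.
The Hessian is diagonal: diag(U_ss, U_tt). Second derivatives: U_ss(1)=36, U_ss(2)=-24, U_ss(4)=72; U_tt(-1)=-150, U_tt(0)=60, U_tt(1)=-90, U_tt(4)=900.
Local minima occur where both diagonal entries positive: (1, 0), (1, 4), (4, 0), (4, 4). Count: 4.

4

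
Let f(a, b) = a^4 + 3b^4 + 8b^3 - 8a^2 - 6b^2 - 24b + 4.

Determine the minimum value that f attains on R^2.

-31

f(a,b) separates as P(a) + Q(b) + 4, so its minimum is min P + min Q + 4.
P'(a) = 4a(a - 2)(a + 2) vanishes at a ∈ {-2, 0, 2}; Q'(b) = 12(b - 1)(b + 1)(b + 2) vanishes at b ∈ {-2, -1, 1}.
Local minima of P (where P''>0): P(-2)=-16, P(2)=-16. Local minima of Q: Q(-2)=8, Q(1)=-19.
So the global minimum of f is P(-2) + Q(1) + 4 = -16 − 19 + 4 = -31, attained at (-2, 1).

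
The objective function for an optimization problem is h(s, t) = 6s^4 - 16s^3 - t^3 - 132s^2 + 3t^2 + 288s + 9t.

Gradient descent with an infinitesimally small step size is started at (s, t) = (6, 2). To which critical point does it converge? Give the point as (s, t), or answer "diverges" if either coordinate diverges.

(4, -1)

h is separable, so gradient descent decouples: s follows -∂h/∂s, t follows -∂h/∂t.
∂h/∂s = 24(s - 4)(s - 1)(s + 3); at s=6 this is 2160, so s decreases.
∂h/∂t = -3(t - 3)(t + 1); at t=2 this is 9, so t decreases.
s converges to its nearest critical value 4 (a local min of the s-part); t converges to -1. The iterate converges to (4, -1).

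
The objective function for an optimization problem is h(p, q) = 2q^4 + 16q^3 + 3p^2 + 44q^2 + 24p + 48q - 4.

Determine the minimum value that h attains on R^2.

-70

h(p,q) separates as A(p) + B(q) − 4, so its minimum is min A + min B − 4.
A'(p) = 6p + 24 vanishes at p ∈ {-4}; B'(q) = 8(q + 1)(q + 2)(q + 3) vanishes at q ∈ {-3, -2, -1}.
Local minima of A (where A''>0): A(-4)=-48. Local minima of B: B(-3)=-18, B(-1)=-18.
So the global minimum of h is A(-4) + B(-3) − 4 = -48 − 18 − 4 = -70, attained at (-4, -3).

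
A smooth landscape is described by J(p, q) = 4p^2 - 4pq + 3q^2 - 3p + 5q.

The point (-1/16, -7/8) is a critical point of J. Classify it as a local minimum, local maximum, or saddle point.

local minimum

The Hessian of J is constant: H = [[8, -4], [-4, 6]].
det(H) = 8·6 − (-4)² = 32.
det(H) > 0 and tr(H) = 14 > 0, so H is positive definite and the point is a local minimum.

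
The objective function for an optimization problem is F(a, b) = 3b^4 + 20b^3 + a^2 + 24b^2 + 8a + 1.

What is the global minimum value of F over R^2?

F(a,b) separates as P(a) + Q(b) + 1, so its minimum is min P + min Q + 1.
P'(a) = 2a + 8 vanishes at a ∈ {-4}; Q'(b) = 12b(b + 1)(b + 4) vanishes at b ∈ {-4, -1, 0}.
Local minima of P (where P''>0): P(-4)=-16. Local minima of Q: Q(-4)=-128, Q(0)=0.
So the global minimum of F is P(-4) + Q(-4) + 1 = -16 − 128 + 1 = -143, attained at (-4, -4).

-143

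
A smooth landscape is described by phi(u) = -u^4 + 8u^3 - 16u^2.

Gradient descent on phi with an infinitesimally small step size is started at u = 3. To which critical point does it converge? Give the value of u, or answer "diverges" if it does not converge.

phi'(u) = -4u(u - 4)(u - 2), so phi'(3) = 12.
Gradient descent moves in the -phi' direction, i.e. u is decreasing.
The nearest critical point in that direction is u = 2, where phi'' = 16 > 0 (a local minimum). The iterate converges there.

2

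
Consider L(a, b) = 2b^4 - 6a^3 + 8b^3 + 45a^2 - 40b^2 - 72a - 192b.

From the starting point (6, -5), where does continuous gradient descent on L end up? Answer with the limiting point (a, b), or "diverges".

diverges

L is separable, so gradient descent decouples: a follows -∂L/∂a, b follows -∂L/∂b.
∂L/∂a = -18(a - 4)(a - 1); at a=6 this is -180, so a increases.
∂L/∂b = 8(b - 3)(b + 2)(b + 4); at b=-5 this is -192, so b increases.
The a-coordinate has no critical point in that direction and runs off to infinity.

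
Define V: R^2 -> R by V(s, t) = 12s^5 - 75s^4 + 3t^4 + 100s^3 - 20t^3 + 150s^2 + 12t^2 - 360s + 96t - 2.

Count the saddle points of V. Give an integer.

V separates as a function of s plus a function of t, so ∇V=0 decouples.
∂V/∂s = 60(s - 3)(s - 2)(s - 1)(s + 1) = 0 at s ∈ {-1, 1, 2, 3}; ∂V/∂t = 12(t - 4)(t - 2)(t + 1) = 0 at t ∈ {-1, 2, 4}.
The Hessian is diagonal: diag(V_ss, V_tt). Second derivatives: V_ss(-1)=-1440, V_ss(1)=240, V_ss(2)=-180, V_ss(3)=480; V_tt(-1)=180, V_tt(2)=-72, V_tt(4)=120.
Saddle points occur where the two diagonal entries have opposite signs: (-1, -1), (-1, 4), (1, 2), (2, -1), (2, 4), (3, 2). Count: 6.

6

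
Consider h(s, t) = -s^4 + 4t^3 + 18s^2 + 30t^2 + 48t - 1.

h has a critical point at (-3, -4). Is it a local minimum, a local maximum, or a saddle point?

The mixed partial ∂²h/∂s∂t is 0, so the Hessian at any point is diag(h_ss, h_tt) = diag(12(-s^2 + 3), 12(2t + 5)).
At (-3, -4): H = diag(-72, -36).
Both eigenvalues are negative, so H is negative definite: a local maximum.

local maximum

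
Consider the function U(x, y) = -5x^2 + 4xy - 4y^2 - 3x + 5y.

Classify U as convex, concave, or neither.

U is quadratic, so its Hessian is the constant matrix H = [[-10, 4], [4, -8]].
det(H) = 64, tr(H) = -18.
det(H) > 0 and tr(H) < 0, so H is negative definite everywhere: concave.

concave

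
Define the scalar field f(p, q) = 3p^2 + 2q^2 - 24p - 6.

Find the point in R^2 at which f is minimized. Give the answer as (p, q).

(4, 0)

f(p,q) separates as A(p) + B(q) − 6, so its minimum is min A + min B − 6.
A'(p) = 6p - 24 vanishes at p ∈ {4}; B'(q) = 4q vanishes at q ∈ {0}.
Local minima of A (where A''>0): A(4)=-48. Local minima of B: B(0)=0.
So the global minimum of f is A(4) + B(0) − 6 = -48 + 0 − 6 = -54, attained at (4, 0).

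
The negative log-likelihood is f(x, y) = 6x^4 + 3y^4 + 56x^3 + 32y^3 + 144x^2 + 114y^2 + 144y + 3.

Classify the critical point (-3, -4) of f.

saddle point

The mixed partial ∂²f/∂x∂y is 0, so the Hessian at any point is diag(f_xx, f_yy) = diag(24(3x^2 + 14x + 12), 12(3y^2 + 16y + 19)).
At (-3, -4): H = diag(-72, 36).
The eigenvalues have opposite signs, so H is indefinite: a saddle point.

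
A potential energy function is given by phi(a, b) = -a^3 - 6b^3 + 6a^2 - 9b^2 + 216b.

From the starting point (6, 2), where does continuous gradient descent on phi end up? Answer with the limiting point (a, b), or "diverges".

phi is separable, so gradient descent decouples: a follows -∂phi/∂a, b follows -∂phi/∂b.
∂phi/∂a = -3a(a - 4); at a=6 this is -36, so a increases.
∂phi/∂b = -18(b - 3)(b + 4); at b=2 this is 108, so b decreases.
The a-coordinate has no critical point in that direction and runs off to infinity.

diverges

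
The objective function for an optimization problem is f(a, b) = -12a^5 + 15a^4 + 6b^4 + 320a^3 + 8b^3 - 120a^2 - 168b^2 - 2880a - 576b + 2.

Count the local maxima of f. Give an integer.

2

f separates as a function of a plus a function of b, so ∇f=0 decouples.
∂f/∂a = -60(a - 4)(a - 2)(a + 2)(a + 3) = 0 at a ∈ {-3, -2, 2, 4}; ∂f/∂b = 24(b - 4)(b + 2)(b + 3) = 0 at b ∈ {-3, -2, 4}.
The Hessian is diagonal: diag(f_aa, f_bb). Second derivatives: f_aa(-3)=2100, f_aa(-2)=-1440, f_aa(2)=2400, f_aa(4)=-5040; f_bb(-3)=168, f_bb(-2)=-144, f_bb(4)=1008.
Local maxima occur where both diagonal entries negative: (-2, -2), (4, -2). Count: 2.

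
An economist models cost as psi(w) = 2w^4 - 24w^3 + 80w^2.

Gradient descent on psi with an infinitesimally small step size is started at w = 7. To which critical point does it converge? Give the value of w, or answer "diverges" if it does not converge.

psi'(w) = 8w(w - 5)(w - 4), so psi'(7) = 336.
Gradient descent moves in the -psi' direction, i.e. w is decreasing.
The nearest critical point in that direction is w = 5, where psi'' = 40 > 0 (a local minimum). The iterate converges there.

5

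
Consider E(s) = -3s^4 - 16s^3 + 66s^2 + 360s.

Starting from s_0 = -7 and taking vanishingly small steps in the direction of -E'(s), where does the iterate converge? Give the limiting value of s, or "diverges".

diverges

E'(s) = -12(s - 3)(s + 2)(s + 5), so E'(-7) = 1200.
Gradient descent moves in the -E' direction, i.e. s is decreasing.
There is no critical point below s=-7, and E' keeps the same sign, so the iterate runs off to −∞.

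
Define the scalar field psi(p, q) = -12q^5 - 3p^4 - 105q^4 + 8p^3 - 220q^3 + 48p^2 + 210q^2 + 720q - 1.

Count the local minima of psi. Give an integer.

psi separates as a function of p plus a function of q, so ∇psi=0 decouples.
∂psi/∂p = -12p(p - 4)(p + 2) = 0 at p ∈ {-2, 0, 4}; ∂psi/∂q = -60(q - 1)(q + 1)(q + 3)(q + 4) = 0 at q ∈ {-4, -3, -1, 1}.
The Hessian is diagonal: diag(psi_pp, psi_qq). Second derivatives: psi_pp(-2)=-144, psi_pp(0)=96, psi_pp(4)=-288; psi_qq(-4)=900, psi_qq(-3)=-480, psi_qq(-1)=720, psi_qq(1)=-2400.
Local minima occur where both diagonal entries positive: (0, -4), (0, -1). Count: 2.

2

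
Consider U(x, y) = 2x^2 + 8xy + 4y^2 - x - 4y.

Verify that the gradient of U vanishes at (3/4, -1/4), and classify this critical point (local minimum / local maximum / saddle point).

saddle point

∇U = (4x + 8y - 1, 8x + 8y - 4); substituting (3/4, -1/4) gives ∇U = (0, 0), so (3/4, -1/4) is indeed a critical point.
The Hessian of U is constant: H = [[4, 8], [8, 8]].
det(H) = 4·8 − 8² = -32.
Since det(H) < 0, H is indefinite and the critical point is a saddle point.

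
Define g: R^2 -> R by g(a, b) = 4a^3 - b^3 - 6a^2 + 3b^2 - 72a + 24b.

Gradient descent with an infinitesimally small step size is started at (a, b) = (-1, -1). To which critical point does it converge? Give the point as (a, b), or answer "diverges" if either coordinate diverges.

g is separable, so gradient descent decouples: a follows -∂g/∂a, b follows -∂g/∂b.
∂g/∂a = 12(a - 3)(a + 2); at a=-1 this is -48, so a increases.
∂g/∂b = -3(b - 4)(b + 2); at b=-1 this is 15, so b decreases.
a converges to its nearest critical value 3 (a local min of the a-part); b converges to -2. The iterate converges to (3, -2).

(3, -2)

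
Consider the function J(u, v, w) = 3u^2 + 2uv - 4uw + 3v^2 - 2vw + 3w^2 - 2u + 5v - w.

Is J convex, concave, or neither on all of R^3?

convex

J is quadratic, so its Hessian is the constant matrix H = [[6, 2, -4], [2, 6, -2], [-4, -2, 6]].
Leading principal minors: 6, 32, 104.
All positive ⇒ H ≻ 0 ⇒ convex.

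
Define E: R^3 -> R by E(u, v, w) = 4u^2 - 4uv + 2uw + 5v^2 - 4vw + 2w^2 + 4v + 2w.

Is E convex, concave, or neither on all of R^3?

E is quadratic, so its Hessian is the constant matrix H = [[8, -4, 2], [-4, 10, -4], [2, -4, 4]].
Leading principal minors: 8, 64, 152.
All positive ⇒ H ≻ 0 ⇒ convex.

convex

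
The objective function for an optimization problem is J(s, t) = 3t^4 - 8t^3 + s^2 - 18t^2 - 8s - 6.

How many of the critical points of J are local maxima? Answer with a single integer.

J separates as a function of s plus a function of t, so ∇J=0 decouples.
∂J/∂s = 2(s - 4) = 0 at s ∈ {4}; ∂J/∂t = 12t(t - 3)(t + 1) = 0 at t ∈ {-1, 0, 3}.
The Hessian is diagonal: diag(J_ss, J_tt). Second derivatives: J_ss(4)=2; J_tt(-1)=48, J_tt(0)=-36, J_tt(3)=144.
Local maxima occur where both diagonal entries negative: none. Count: 0.

0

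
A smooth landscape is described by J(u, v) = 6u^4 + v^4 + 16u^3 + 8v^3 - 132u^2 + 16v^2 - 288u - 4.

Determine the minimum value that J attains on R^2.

-1138

J(u,v) separates as P(u) + Q(v) − 4, so its minimum is min P + min Q − 4.
P'(u) = 24(u - 3)(u + 1)(u + 4) vanishes at u ∈ {-4, -1, 3}; Q'(v) = 4v(v + 2)(v + 4) vanishes at v ∈ {-4, -2, 0}.
Local minima of P (where P''>0): P(-4)=-448, P(3)=-1134. Local minima of Q: Q(-4)=0, Q(0)=0.
So the global minimum of J is P(3) + Q(-4) − 4 = -1134 + 0 − 4 = -1138, attained at (3, -4).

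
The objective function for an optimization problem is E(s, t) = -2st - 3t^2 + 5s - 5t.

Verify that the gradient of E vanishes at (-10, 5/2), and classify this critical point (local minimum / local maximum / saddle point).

∇E = (-2t + 5, -2s - 6t - 5); substituting (-10, 5/2) gives ∇E = (0, 0), so (-10, 5/2) is indeed a critical point.
The Hessian of E is constant: H = [[0, -2], [-2, -6]].
det(H) = 0·(-6) − (-2)² = -4.
Since det(H) < 0, H is indefinite and the critical point is a saddle point.

saddle point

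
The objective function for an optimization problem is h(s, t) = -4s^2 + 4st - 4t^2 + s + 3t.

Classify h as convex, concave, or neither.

h is quadratic, so its Hessian is the constant matrix H = [[-8, 4], [4, -8]].
det(H) = 48, tr(H) = -16.
det(H) > 0 and tr(H) < 0, so H is negative definite everywhere: concave.

concave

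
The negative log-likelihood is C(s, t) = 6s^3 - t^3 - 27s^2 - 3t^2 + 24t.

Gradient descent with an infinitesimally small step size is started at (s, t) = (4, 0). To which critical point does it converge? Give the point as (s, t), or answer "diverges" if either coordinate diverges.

(3, -4)

C is separable, so gradient descent decouples: s follows -∂C/∂s, t follows -∂C/∂t.
∂C/∂s = 18s(s - 3); at s=4 this is 72, so s decreases.
∂C/∂t = -3(t - 2)(t + 4); at t=0 this is 24, so t decreases.
s converges to its nearest critical value 3 (a local min of the s-part); t converges to -4. The iterate converges to (3, -4).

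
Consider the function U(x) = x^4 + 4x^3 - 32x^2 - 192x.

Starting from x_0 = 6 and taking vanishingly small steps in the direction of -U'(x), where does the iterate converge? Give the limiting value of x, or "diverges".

4

U'(x) = 4(x - 4)(x + 3)(x + 4), so U'(6) = 720.
Gradient descent moves in the -U' direction, i.e. x is decreasing.
The nearest critical point in that direction is x = 4, where U'' = 224 > 0 (a local minimum). The iterate converges there.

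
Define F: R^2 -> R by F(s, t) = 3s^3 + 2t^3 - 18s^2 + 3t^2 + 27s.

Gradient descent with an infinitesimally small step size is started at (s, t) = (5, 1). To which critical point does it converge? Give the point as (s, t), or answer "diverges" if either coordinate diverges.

(3, 0)

F is separable, so gradient descent decouples: s follows -∂F/∂s, t follows -∂F/∂t.
∂F/∂s = 9(s - 3)(s - 1); at s=5 this is 72, so s decreases.
∂F/∂t = 6t(t + 1); at t=1 this is 12, so t decreases.
s converges to its nearest critical value 3 (a local min of the s-part); t converges to 0. The iterate converges to (3, 0).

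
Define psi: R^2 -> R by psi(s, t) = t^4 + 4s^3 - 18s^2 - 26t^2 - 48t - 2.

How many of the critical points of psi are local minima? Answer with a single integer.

2

psi separates as a function of s plus a function of t, so ∇psi=0 decouples.
∂psi/∂s = 12s(s - 3) = 0 at s ∈ {0, 3}; ∂psi/∂t = 4(t - 4)(t + 1)(t + 3) = 0 at t ∈ {-3, -1, 4}.
The Hessian is diagonal: diag(psi_ss, psi_tt). Second derivatives: psi_ss(0)=-36, psi_ss(3)=36; psi_tt(-3)=56, psi_tt(-1)=-40, psi_tt(4)=140.
Local minima occur where both diagonal entries positive: (3, -3), (3, 4). Count: 2.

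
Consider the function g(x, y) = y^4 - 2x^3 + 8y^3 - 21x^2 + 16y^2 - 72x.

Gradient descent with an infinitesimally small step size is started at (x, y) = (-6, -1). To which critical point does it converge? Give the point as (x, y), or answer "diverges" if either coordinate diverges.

g is separable, so gradient descent decouples: x follows -∂g/∂x, y follows -∂g/∂y.
∂g/∂x = -6(x + 3)(x + 4); at x=-6 this is -36, so x increases.
∂g/∂y = 4y(y + 2)(y + 4); at y=-1 this is -12, so y increases.
x converges to its nearest critical value -4 (a local min of the x-part); y converges to 0. The iterate converges to (-4, 0).

(-4, 0)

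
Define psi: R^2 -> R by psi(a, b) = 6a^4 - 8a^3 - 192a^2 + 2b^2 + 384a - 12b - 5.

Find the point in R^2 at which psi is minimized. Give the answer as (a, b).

psi(a,b) separates as P(a) + Q(b) − 5, so its minimum is min P + min Q − 5.
P'(a) = 24(a - 4)(a - 1)(a + 4) vanishes at a ∈ {-4, 1, 4}; Q'(b) = 4b - 12 vanishes at b ∈ {3}.
Local minima of P (where P''>0): P(-4)=-2560, P(4)=-512. Local minima of Q: Q(3)=-18.
So the global minimum of psi is P(-4) + Q(3) − 5 = -2560 − 18 − 5 = -2583, attained at (-4, 3).

(-4, 3)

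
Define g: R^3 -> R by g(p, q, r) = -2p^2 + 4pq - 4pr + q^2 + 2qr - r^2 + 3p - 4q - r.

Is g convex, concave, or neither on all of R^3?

g is quadratic, so its Hessian is the constant matrix H = [[-4, 4, -4], [4, 2, 2], [-4, 2, -2]].
Leading principal minors: -4, -24, -32.
Neither pattern holds ⇒ H is indefinite ⇒ neither convex nor concave.

neither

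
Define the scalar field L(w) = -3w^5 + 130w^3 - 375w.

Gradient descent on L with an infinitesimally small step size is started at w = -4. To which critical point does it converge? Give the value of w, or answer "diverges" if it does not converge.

L'(w) = -15(w - 5)(w - 1)(w + 1)(w + 5), so L'(-4) = 2025.
Gradient descent moves in the -L' direction, i.e. w is decreasing.
The nearest critical point in that direction is w = -5, where L'' = 3600 > 0 (a local minimum). The iterate converges there.

-5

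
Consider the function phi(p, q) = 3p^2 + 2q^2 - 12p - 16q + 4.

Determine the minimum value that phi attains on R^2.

phi(p,q) separates as A(p) + B(q) + 4, so its minimum is min A + min B + 4.
A'(p) = 6p - 12 vanishes at p ∈ {2}; B'(q) = 4q - 16 vanishes at q ∈ {4}.
Local minima of A (where A''>0): A(2)=-12. Local minima of B: B(4)=-32.
So the global minimum of phi is A(2) + B(4) + 4 = -12 − 32 + 4 = -40, attained at (2, 4).

-40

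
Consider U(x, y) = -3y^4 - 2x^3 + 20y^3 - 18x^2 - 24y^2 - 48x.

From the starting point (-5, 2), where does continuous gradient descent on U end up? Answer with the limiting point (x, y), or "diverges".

U is separable, so gradient descent decouples: x follows -∂U/∂x, y follows -∂U/∂y.
∂U/∂x = -6(x + 2)(x + 4); at x=-5 this is -18, so x increases.
∂U/∂y = -12y(y - 4)(y - 1); at y=2 this is 48, so y decreases.
x converges to its nearest critical value -4 (a local min of the x-part); y converges to 1. The iterate converges to (-4, 1).

(-4, 1)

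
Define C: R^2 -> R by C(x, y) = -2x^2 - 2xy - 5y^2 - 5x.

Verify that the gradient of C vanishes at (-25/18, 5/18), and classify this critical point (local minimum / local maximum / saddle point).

local maximum

∇C = (-4x - 2y - 5, -2x - 10y); substituting (-25/18, 5/18) gives ∇C = (0, 0), so (-25/18, 5/18) is indeed a critical point.
The Hessian of C is constant: H = [[-4, -2], [-2, -10]].
det(H) = (-4)·(-10) − (-2)² = 36.
det(H) > 0 and tr(H) = -14 < 0, so H is negative definite and the point is a local maximum.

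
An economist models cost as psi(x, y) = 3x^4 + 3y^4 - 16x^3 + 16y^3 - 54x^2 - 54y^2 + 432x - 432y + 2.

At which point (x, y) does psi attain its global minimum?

(-3, 3)

psi(x,y) separates as P(x) + Q(y) + 2, so its minimum is min P + min Q + 2.
P'(x) = 12(x - 4)(x - 3)(x + 3) vanishes at x ∈ {-3, 3, 4}; Q'(y) = 12(y - 3)(y + 3)(y + 4) vanishes at y ∈ {-4, -3, 3}.
Local minima of P (where P''>0): P(-3)=-1107, P(4)=608. Local minima of Q: Q(-4)=608, Q(3)=-1107.
So the global minimum of psi is P(-3) + Q(3) + 2 = -1107 − 1107 + 2 = -2212, attained at (-3, 3).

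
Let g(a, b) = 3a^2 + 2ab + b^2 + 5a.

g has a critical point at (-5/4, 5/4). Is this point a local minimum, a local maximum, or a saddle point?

The Hessian of g is constant: H = [[6, 2], [2, 2]].
det(H) = 6·2 − 2² = 8.
det(H) > 0 and tr(H) = 8 > 0, so H is positive definite and the point is a local minimum.

local minimum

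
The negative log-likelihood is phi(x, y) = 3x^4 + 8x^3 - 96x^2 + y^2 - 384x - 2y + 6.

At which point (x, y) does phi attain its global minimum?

(4, 1)

phi(x,y) separates as P(x) + Q(y) + 6, so its minimum is min P + min Q + 6.
P'(x) = 12(x - 4)(x + 2)(x + 4) vanishes at x ∈ {-4, -2, 4}; Q'(y) = 2y - 2 vanishes at y ∈ {1}.
Local minima of P (where P''>0): P(-4)=256, P(4)=-1792. Local minima of Q: Q(1)=-1.
So the global minimum of phi is P(4) + Q(1) + 6 = -1792 − 1 + 6 = -1787, attained at (4, 1).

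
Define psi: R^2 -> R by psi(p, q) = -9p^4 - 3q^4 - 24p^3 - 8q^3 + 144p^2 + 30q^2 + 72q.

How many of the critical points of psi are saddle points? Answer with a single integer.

4

psi separates as a function of p plus a function of q, so ∇psi=0 decouples.
∂psi/∂p = -36p(p - 2)(p + 4) = 0 at p ∈ {-4, 0, 2}; ∂psi/∂q = -12(q - 2)(q + 1)(q + 3) = 0 at q ∈ {-3, -1, 2}.
The Hessian is diagonal: diag(psi_pp, psi_qq). Second derivatives: psi_pp(-4)=-864, psi_pp(0)=288, psi_pp(2)=-432; psi_qq(-3)=-120, psi_qq(-1)=72, psi_qq(2)=-180.
Saddle points occur where the two diagonal entries have opposite signs: (-4, -1), (0, -3), (0, 2), (2, -1). Count: 4.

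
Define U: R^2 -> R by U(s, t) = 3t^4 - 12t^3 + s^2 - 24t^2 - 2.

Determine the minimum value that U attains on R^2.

-386

U(s,t) separates as P(s) + Q(t) − 2, so its minimum is min P + min Q − 2.
P'(s) = 2s vanishes at s ∈ {0}; Q'(t) = 12t(t - 4)(t + 1) vanishes at t ∈ {-1, 0, 4}.
Local minima of P (where P''>0): P(0)=0. Local minima of Q: Q(-1)=-9, Q(4)=-384.
So the global minimum of U is P(0) + Q(4) − 2 = 0 − 384 − 2 = -386, attained at (0, 4).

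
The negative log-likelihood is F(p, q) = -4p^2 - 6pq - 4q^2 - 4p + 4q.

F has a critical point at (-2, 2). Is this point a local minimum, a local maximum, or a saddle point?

The Hessian of F is constant: H = [[-8, -6], [-6, -8]].
det(H) = (-8)·(-8) − (-6)² = 28.
det(H) > 0 and tr(H) = -16 < 0, so H is negative definite and the point is a local maximum.

local maximum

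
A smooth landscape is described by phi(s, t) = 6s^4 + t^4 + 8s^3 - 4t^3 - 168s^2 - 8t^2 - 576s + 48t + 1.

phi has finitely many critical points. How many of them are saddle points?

phi separates as a function of s plus a function of t, so ∇phi=0 decouples.
∂phi/∂s = 24(s - 4)(s + 2)(s + 3) = 0 at s ∈ {-3, -2, 4}; ∂phi/∂t = 4(t - 3)(t - 2)(t + 2) = 0 at t ∈ {-2, 2, 3}.
The Hessian is diagonal: diag(phi_ss, phi_tt). Second derivatives: phi_ss(-3)=168, phi_ss(-2)=-144, phi_ss(4)=1008; phi_tt(-2)=80, phi_tt(2)=-16, phi_tt(3)=20.
Saddle points occur where the two diagonal entries have opposite signs: (-3, 2), (-2, -2), (-2, 3), (4, 2). Count: 4.

4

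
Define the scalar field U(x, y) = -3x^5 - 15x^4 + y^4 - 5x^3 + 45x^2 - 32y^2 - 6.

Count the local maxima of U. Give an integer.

U separates as a function of x plus a function of y, so ∇U=0 decouples.
∂U/∂x = -15x(x - 1)(x + 2)(x + 3) = 0 at x ∈ {-3, -2, 0, 1}; ∂U/∂y = 4y(y - 4)(y + 4) = 0 at y ∈ {-4, 0, 4}.
The Hessian is diagonal: diag(U_xx, U_yy). Second derivatives: U_xx(-3)=180, U_xx(-2)=-90, U_xx(0)=90, U_xx(1)=-180; U_yy(-4)=128, U_yy(0)=-64, U_yy(4)=128.
Local maxima occur where both diagonal entries negative: (-2, 0), (1, 0). Count: 2.

2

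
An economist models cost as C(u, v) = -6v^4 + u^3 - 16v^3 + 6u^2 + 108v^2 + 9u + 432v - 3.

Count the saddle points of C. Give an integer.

3

C separates as a function of u plus a function of v, so ∇C=0 decouples.
∂C/∂u = 3(u + 1)(u + 3) = 0 at u ∈ {-3, -1}; ∂C/∂v = -24(v - 3)(v + 2)(v + 3) = 0 at v ∈ {-3, -2, 3}.
The Hessian is diagonal: diag(C_uu, C_vv). Second derivatives: C_uu(-3)=-6, C_uu(-1)=6; C_vv(-3)=-144, C_vv(-2)=120, C_vv(3)=-720.
Saddle points occur where the two diagonal entries have opposite signs: (-3, -2), (-1, -3), (-1, 3). Count: 3.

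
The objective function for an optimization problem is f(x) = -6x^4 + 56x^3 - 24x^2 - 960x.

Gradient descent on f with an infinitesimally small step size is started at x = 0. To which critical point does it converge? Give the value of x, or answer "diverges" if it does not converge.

f'(x) = -24(x - 5)(x - 4)(x + 2), so f'(0) = -960.
Gradient descent moves in the -f' direction, i.e. x is increasing.
The nearest critical point in that direction is x = 4, where f'' = 144 > 0 (a local minimum). The iterate converges there.

4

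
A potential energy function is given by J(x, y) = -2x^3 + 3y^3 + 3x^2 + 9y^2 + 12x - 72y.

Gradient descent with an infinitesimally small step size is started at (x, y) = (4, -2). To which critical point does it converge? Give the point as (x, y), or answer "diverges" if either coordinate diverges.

diverges

J is separable, so gradient descent decouples: x follows -∂J/∂x, y follows -∂J/∂y.
∂J/∂x = -6(x - 2)(x + 1); at x=4 this is -60, so x increases.
∂J/∂y = 9(y - 2)(y + 4); at y=-2 this is -72, so y increases.
The x-coordinate has no critical point in that direction and runs off to infinity.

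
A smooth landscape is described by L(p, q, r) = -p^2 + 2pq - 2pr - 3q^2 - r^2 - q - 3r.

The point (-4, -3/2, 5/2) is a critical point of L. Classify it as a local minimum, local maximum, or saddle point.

The Hessian is constant: H = [[-2, 2, -2], [2, -6, 0], [-2, 0, -2]].
Leading principal minors: Δ₁ = -2, Δ₂ = 8, Δ₃ = 8.
The minors fit neither the all-positive nor the alternating-sign pattern, so H is indefinite: a saddle point.

saddle point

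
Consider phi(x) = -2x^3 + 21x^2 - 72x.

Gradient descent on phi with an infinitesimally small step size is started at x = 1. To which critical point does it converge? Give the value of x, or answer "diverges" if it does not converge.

3

phi'(x) = -6(x - 4)(x - 3), so phi'(1) = -36.
Gradient descent moves in the -phi' direction, i.e. x is increasing.
The nearest critical point in that direction is x = 3, where phi'' = 6 > 0 (a local minimum). The iterate converges there.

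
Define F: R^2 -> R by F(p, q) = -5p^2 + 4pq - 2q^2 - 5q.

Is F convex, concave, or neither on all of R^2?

F is quadratic, so its Hessian is the constant matrix H = [[-10, 4], [4, -4]].
det(H) = 24, tr(H) = -14.
det(H) > 0 and tr(H) < 0, so H is negative definite everywhere: concave.

concave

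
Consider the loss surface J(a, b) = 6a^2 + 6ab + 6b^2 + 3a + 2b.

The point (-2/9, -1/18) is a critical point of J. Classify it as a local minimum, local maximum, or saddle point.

local minimum

The Hessian of J is constant: H = [[12, 6], [6, 12]].
det(H) = 12·12 − 6² = 108.
det(H) > 0 and tr(H) = 24 > 0, so H is positive definite and the point is a local minimum.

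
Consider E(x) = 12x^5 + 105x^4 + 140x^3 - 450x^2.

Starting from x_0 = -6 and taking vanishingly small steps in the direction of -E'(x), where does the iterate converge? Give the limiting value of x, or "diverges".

E'(x) = 60x(x - 1)(x + 3)(x + 5), so E'(-6) = 7560.
Gradient descent moves in the -E' direction, i.e. x is decreasing.
There is no critical point below x=-6, and E' keeps the same sign, so the iterate runs off to −∞.

diverges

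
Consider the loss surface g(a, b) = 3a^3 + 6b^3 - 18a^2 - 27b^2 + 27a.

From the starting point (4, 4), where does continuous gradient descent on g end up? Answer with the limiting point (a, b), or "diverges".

(3, 3)

g is separable, so gradient descent decouples: a follows -∂g/∂a, b follows -∂g/∂b.
∂g/∂a = 9(a - 3)(a - 1); at a=4 this is 27, so a decreases.
∂g/∂b = 18b(b - 3); at b=4 this is 72, so b decreases.
a converges to its nearest critical value 3 (a local min of the a-part); b converges to 3. The iterate converges to (3, 3).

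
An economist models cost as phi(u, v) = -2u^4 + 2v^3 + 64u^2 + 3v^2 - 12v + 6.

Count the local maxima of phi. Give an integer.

phi separates as a function of u plus a function of v, so ∇phi=0 decouples.
∂phi/∂u = -8u(u - 4)(u + 4) = 0 at u ∈ {-4, 0, 4}; ∂phi/∂v = 6(v - 1)(v + 2) = 0 at v ∈ {-2, 1}.
The Hessian is diagonal: diag(phi_uu, phi_vv). Second derivatives: phi_uu(-4)=-256, phi_uu(0)=128, phi_uu(4)=-256; phi_vv(-2)=-18, phi_vv(1)=18.
Local maxima occur where both diagonal entries negative: (-4, -2), (4, -2). Count: 2.

2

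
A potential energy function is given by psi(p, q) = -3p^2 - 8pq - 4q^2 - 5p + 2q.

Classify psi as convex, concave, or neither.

neither

psi is quadratic, so its Hessian is the constant matrix H = [[-6, -8], [-8, -8]].
det(H) = -16, tr(H) = -14.
det(H) < 0, so H is indefinite: neither convex nor concave.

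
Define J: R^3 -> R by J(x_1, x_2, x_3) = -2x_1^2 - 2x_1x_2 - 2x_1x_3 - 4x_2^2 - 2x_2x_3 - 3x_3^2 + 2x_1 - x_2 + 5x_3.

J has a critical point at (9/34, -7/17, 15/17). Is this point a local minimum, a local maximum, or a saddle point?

The Hessian is constant: H = [[-4, -2, -2], [-2, -8, -2], [-2, -2, -6]].
Leading principal minors: Δ₁ = -4, Δ₂ = 28, Δ₃ = -136.
The minors alternate sign starting negative (−, +, −), so H is negative definite: a local maximum.

local maximum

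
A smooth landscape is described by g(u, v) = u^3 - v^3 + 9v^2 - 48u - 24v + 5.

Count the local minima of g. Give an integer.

1

g separates as a function of u plus a function of v, so ∇g=0 decouples.
∂g/∂u = 3(u - 4)(u + 4) = 0 at u ∈ {-4, 4}; ∂g/∂v = -3(v - 4)(v - 2) = 0 at v ∈ {2, 4}.
The Hessian is diagonal: diag(g_uu, g_vv). Second derivatives: g_uu(-4)=-24, g_uu(4)=24; g_vv(2)=6, g_vv(4)=-6.
Local minima occur where both diagonal entries positive: (4, 2). Count: 1.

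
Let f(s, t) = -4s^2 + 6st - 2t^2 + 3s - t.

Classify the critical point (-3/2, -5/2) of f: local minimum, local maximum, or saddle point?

saddle point

The Hessian of f is constant: H = [[-8, 6], [6, -4]].
det(H) = (-8)·(-4) − 6² = -4.
Since det(H) < 0, H is indefinite and the critical point is a saddle point.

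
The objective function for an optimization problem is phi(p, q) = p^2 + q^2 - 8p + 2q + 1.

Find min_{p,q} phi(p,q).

-16

phi(p,q) separates as A(p) + B(q) + 1, so its minimum is min A + min B + 1.
A'(p) = 2p - 8 vanishes at p ∈ {4}; B'(q) = 2q + 2 vanishes at q ∈ {-1}.
Local minima of A (where A''>0): A(4)=-16. Local minima of B: B(-1)=-1.
So the global minimum of phi is A(4) + B(-1) + 1 = -16 − 1 + 1 = -16, attained at (4, -1).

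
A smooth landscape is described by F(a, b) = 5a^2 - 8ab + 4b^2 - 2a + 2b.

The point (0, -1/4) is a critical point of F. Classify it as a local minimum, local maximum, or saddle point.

local minimum

The Hessian of F is constant: H = [[10, -8], [-8, 8]].
det(H) = 10·8 − (-8)² = 16.
det(H) > 0 and tr(H) = 18 > 0, so H is positive definite and the point is a local minimum.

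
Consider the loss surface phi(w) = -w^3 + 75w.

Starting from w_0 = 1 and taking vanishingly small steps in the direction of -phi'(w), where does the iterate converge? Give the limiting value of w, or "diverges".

phi'(w) = -3(w - 5)(w + 5), so phi'(1) = 72.
Gradient descent moves in the -phi' direction, i.e. w is decreasing.
The nearest critical point in that direction is w = -5, where phi'' = 30 > 0 (a local minimum). The iterate converges there.

-5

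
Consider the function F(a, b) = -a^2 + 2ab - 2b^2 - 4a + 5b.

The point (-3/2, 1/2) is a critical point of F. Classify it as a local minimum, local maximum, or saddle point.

The Hessian of F is constant: H = [[-2, 2], [2, -4]].
det(H) = (-2)·(-4) − 2² = 4.
det(H) > 0 and tr(H) = -6 < 0, so H is negative definite and the point is a local maximum.

local maximum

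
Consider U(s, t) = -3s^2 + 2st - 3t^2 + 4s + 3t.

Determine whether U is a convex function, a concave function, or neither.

concave

U is quadratic, so its Hessian is the constant matrix H = [[-6, 2], [2, -6]].
det(H) = 32, tr(H) = -12.
det(H) > 0 and tr(H) < 0, so H is negative definite everywhere: concave.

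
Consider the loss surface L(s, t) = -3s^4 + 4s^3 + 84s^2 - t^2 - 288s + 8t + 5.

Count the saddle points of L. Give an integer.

1

L separates as a function of s plus a function of t, so ∇L=0 decouples.
∂L/∂s = -12(s - 3)(s - 2)(s + 4) = 0 at s ∈ {-4, 2, 3}; ∂L/∂t = -2(t - 4) = 0 at t ∈ {4}.
The Hessian is diagonal: diag(L_ss, L_tt). Second derivatives: L_ss(-4)=-504, L_ss(2)=72, L_ss(3)=-84; L_tt(4)=-2.
Saddle points occur where the two diagonal entries have opposite signs: (2, 4). Count: 1.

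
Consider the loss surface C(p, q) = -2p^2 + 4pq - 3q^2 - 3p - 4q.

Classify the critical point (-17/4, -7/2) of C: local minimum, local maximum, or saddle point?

The Hessian of C is constant: H = [[-4, 4], [4, -6]].
det(H) = (-4)·(-6) − 4² = 8.
det(H) > 0 and tr(H) = -10 < 0, so H is negative definite and the point is a local maximum.

local maximum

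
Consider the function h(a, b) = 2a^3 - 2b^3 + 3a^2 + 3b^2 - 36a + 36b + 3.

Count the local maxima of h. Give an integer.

1

h separates as a function of a plus a function of b, so ∇h=0 decouples.
∂h/∂a = 6(a - 2)(a + 3) = 0 at a ∈ {-3, 2}; ∂h/∂b = -6(b - 3)(b + 2) = 0 at b ∈ {-2, 3}.
The Hessian is diagonal: diag(h_aa, h_bb). Second derivatives: h_aa(-3)=-30, h_aa(2)=30; h_bb(-2)=30, h_bb(3)=-30.
Local maxima occur where both diagonal entries negative: (-3, 3). Count: 1.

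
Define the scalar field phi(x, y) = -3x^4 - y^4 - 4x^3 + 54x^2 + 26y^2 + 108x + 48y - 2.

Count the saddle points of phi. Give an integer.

phi separates as a function of x plus a function of y, so ∇phi=0 decouples.
∂phi/∂x = -12(x - 3)(x + 1)(x + 3) = 0 at x ∈ {-3, -1, 3}; ∂phi/∂y = -4(y - 4)(y + 1)(y + 3) = 0 at y ∈ {-3, -1, 4}.
The Hessian is diagonal: diag(phi_xx, phi_yy). Second derivatives: phi_xx(-3)=-144, phi_xx(-1)=96, phi_xx(3)=-288; phi_yy(-3)=-56, phi_yy(-1)=40, phi_yy(4)=-140.
Saddle points occur where the two diagonal entries have opposite signs: (-3, -1), (-1, -3), (-1, 4), (3, -1). Count: 4.

4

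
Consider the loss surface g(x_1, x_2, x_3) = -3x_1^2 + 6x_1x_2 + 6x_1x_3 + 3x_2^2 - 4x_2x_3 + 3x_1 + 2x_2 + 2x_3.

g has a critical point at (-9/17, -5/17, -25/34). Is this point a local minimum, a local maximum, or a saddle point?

saddle point

The Hessian is constant: H = [[-6, 6, 6], [6, 6, -4], [6, -4, 0]].
Leading principal minors: Δ₁ = -6, Δ₂ = -72, Δ₃ = -408.
The minors fit neither the all-positive nor the alternating-sign pattern, so H is indefinite: a saddle point.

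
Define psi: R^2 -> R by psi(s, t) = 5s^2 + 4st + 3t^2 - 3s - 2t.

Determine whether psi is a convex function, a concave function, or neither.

convex

psi is quadratic, so its Hessian is the constant matrix H = [[10, 4], [4, 6]].
det(H) = 44, tr(H) = 16.
det(H) > 0 and tr(H) > 0, so H is positive definite everywhere: convex.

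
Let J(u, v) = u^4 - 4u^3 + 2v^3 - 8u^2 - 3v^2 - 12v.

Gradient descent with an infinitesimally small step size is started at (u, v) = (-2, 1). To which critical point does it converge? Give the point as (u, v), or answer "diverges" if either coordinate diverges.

J is separable, so gradient descent decouples: u follows -∂J/∂u, v follows -∂J/∂v.
∂J/∂u = 4u(u - 4)(u + 1); at u=-2 this is -48, so u increases.
∂J/∂v = 6(v - 2)(v + 1); at v=1 this is -12, so v increases.
u converges to its nearest critical value -1 (a local min of the u-part); v converges to 2. The iterate converges to (-1, 2).

(-1, 2)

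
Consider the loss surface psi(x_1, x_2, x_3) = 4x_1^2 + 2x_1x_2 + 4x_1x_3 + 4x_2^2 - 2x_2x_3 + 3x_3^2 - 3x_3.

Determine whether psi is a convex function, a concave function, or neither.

convex

psi is quadratic, so its Hessian is the constant matrix H = [[8, 2, 4], [2, 8, -2], [4, -2, 6]].
Leading principal minors: 8, 60, 168.
All positive ⇒ H ≻ 0 ⇒ convex.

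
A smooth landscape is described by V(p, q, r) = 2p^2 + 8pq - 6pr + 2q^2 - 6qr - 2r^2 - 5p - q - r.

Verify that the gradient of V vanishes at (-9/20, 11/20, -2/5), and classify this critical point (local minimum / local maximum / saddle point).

∇V = (4p + 8q - 6r - 5, 8p + 4q - 6r - 1, -6p - 6q - 4r - 1); substituting (-9/20, 11/20, -2/5) gives ∇V = (0, 0, 0), so (-9/20, 11/20, -2/5) is indeed a critical point.
The Hessian is constant: H = [[4, 8, -6], [8, 4, -6], [-6, -6, -4]].
Leading principal minors: Δ₁ = 4, Δ₂ = -48, Δ₃ = 480.
The minors fit neither the all-positive nor the alternating-sign pattern, so H is indefinite: a saddle point.

saddle point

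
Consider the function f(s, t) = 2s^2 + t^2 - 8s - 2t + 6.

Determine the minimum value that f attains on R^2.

f(s,t) separates as P(s) + Q(t) + 6, so its minimum is min P + min Q + 6.
P'(s) = 4s - 8 vanishes at s ∈ {2}; Q'(t) = 2(t - 1) vanishes at t ∈ {1}.
Local minima of P (where P''>0): P(2)=-8. Local minima of Q: Q(1)=-1.
So the global minimum of f is P(2) + Q(1) + 6 = -8 − 1 + 6 = -3, attained at (2, 1).

-3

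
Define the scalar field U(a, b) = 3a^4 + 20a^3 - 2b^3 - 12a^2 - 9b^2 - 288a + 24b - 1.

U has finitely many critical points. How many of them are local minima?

2

U separates as a function of a plus a function of b, so ∇U=0 decouples.
∂U/∂a = 12(a - 2)(a + 3)(a + 4) = 0 at a ∈ {-4, -3, 2}; ∂U/∂b = -6(b - 1)(b + 4) = 0 at b ∈ {-4, 1}.
The Hessian is diagonal: diag(U_aa, U_bb). Second derivatives: U_aa(-4)=72, U_aa(-3)=-60, U_aa(2)=360; U_bb(-4)=30, U_bb(1)=-30.
Local minima occur where both diagonal entries positive: (-4, -4), (2, -4). Count: 2.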